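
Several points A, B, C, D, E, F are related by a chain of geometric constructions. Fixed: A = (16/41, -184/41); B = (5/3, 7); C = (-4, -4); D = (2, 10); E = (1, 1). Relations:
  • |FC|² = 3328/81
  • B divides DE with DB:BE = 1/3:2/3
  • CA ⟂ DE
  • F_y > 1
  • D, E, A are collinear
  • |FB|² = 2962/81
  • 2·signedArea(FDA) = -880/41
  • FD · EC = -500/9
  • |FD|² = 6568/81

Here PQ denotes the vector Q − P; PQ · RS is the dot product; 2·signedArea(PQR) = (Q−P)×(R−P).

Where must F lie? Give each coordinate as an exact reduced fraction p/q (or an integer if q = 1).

F = (-4/9, 4/3)

1. F_x = -4/9  [2·signedArea(FDA) = -880/41 ∩ FD · EC = -500/9]
2. F_y = 4/3  [2·signedArea(FDA) = -880/41 ∩ FD · EC = -500/9]
   → F = (-4/9, 4/3)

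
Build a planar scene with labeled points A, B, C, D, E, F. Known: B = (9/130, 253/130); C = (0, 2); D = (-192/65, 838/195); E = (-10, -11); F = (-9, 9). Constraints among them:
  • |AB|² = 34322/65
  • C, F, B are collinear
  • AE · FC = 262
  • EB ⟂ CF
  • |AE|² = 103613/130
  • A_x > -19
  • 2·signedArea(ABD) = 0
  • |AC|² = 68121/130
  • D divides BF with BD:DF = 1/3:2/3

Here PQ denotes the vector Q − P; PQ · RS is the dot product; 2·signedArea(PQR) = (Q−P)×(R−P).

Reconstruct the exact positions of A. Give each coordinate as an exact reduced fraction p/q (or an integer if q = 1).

1. A_x = -2349/130  [2·signedArea(ABD) = 0 ∩ AE · FC = 262]
2. A_y = 2087/130  [2·signedArea(ABD) = 0 ∩ AE · FC = 262]
   → A = (-2349/130, 2087/130)

A = (-2349/130, 2087/130)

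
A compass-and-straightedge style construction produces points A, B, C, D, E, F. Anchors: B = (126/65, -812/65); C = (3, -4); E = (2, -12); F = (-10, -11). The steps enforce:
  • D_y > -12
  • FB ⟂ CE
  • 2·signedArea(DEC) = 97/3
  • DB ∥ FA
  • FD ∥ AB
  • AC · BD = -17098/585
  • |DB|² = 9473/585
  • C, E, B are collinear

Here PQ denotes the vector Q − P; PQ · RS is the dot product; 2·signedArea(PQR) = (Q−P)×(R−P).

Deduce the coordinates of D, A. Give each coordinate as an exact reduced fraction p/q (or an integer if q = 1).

1. D_x = -2  [line -8·x + 1·y + -13/3 = 0 ∩ |DB|² = 9473/585]
2. D_y = -35/3  [line -8·x + 1·y + -13/3 = 0 ∩ |DB|² = 9473/585]
   → D = (-2, -35/3)
3. A_x = -394/65  [FD ∥ AB ∩ DB ∥ FA]
4. A_y = -2306/195  [FD ∥ AB ∩ DB ∥ FA]
   → A = (-394/65, -2306/195)

A = (-394/65, -2306/195)
D = (-2, -35/3)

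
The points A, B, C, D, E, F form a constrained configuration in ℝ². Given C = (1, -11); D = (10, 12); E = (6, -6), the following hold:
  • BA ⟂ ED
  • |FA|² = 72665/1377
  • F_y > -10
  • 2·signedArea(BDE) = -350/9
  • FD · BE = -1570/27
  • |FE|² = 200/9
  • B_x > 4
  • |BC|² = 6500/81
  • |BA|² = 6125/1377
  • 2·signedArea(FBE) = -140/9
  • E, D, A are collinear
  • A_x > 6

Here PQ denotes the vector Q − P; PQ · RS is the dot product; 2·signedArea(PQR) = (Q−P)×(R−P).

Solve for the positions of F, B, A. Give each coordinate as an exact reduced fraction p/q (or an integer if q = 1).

A = (1012/153, -55/17)
B = (41/9, -25/9)
F = (8/3, -28/3)

1. B_x = 41/9  [line 18·x + -4·y + -838/9 = 0 ∩ |BC|² = 6500/81]
2. B_y = -25/9  [line 18·x + -4·y + -838/9 = 0 ∩ |BC|² = 6500/81]
   → B = (41/9, -25/9)
3. A_x = 1012/153  [E, D, A are collinear ∩ BA ⟂ ED]
4. A_y = -55/17  [E, D, A are collinear ∩ BA ⟂ ED]
   → A = (1012/153, -55/17)
5. F_x = 8/3  [FD · BE = -1570/27 ∩ 2·signedArea(FBE) = -140/9]
6. F_y = -28/3  [FD · BE = -1570/27 ∩ 2·signedArea(FBE) = -140/9]
   → F = (8/3, -28/3)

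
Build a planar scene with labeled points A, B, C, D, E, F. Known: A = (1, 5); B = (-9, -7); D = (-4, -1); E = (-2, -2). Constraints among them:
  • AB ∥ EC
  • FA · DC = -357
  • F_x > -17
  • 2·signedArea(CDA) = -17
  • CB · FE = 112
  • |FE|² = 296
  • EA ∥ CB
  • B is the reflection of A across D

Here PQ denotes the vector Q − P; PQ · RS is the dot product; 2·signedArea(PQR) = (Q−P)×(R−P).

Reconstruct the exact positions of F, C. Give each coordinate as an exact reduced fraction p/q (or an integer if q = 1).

1. C_x = -12  [EA ∥ CB ∩ AB ∥ EC]
2. C_y = -14  [EA ∥ CB ∩ AB ∥ EC]
   → C = (-12, -14)
3. F_x = -16  [FA · DC = -357 ∩ CB · FE = 112]
4. F_y = -12  [FA · DC = -357 ∩ CB · FE = 112]
   → F = (-16, -12)

C = (-12, -14)
F = (-16, -12)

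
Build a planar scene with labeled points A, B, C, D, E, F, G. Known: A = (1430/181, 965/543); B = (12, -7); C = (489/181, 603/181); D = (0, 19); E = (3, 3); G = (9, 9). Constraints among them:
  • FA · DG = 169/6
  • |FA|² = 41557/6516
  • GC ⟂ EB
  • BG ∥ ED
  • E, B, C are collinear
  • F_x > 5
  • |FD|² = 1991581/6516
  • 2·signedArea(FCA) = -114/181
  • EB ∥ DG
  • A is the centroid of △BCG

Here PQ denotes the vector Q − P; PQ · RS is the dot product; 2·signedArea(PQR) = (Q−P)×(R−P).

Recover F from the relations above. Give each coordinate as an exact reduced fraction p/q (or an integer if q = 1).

F = (1973/362, 1297/543)

1. F_x = 1973/362  [FA · DG = 169/6 ∩ 2·signedArea(FCA) = -114/181]
2. F_y = 1297/543  [FA · DG = 169/6 ∩ 2·signedArea(FCA) = -114/181]
   → F = (1973/362, 1297/543)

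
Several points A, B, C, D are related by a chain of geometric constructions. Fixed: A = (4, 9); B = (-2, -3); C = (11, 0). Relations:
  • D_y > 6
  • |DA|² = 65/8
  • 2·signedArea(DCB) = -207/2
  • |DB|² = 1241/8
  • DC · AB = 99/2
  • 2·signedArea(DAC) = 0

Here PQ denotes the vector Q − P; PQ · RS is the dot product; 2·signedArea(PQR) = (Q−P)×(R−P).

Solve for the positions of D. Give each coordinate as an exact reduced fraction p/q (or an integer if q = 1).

1. D_x = 23/4  [2·signedArea(DAC) = 0 ∩ DC · AB = 99/2]
2. D_y = 27/4  [2·signedArea(DAC) = 0 ∩ DC · AB = 99/2]
   → D = (23/4, 27/4)

D = (23/4, 27/4)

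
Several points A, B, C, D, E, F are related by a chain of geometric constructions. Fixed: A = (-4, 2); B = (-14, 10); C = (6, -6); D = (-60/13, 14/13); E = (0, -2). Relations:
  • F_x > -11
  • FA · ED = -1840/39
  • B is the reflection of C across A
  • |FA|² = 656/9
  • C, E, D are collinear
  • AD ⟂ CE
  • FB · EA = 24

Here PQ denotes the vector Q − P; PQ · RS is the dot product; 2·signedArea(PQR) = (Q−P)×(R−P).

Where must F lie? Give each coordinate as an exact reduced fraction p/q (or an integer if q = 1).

F = (-32/3, 22/3)

1. F_x = -32/3  [FA · ED = -1840/39 ∩ FB · EA = 24]
2. F_y = 22/3  [FA · ED = -1840/39 ∩ FB · EA = 24]
   → F = (-32/3, 22/3)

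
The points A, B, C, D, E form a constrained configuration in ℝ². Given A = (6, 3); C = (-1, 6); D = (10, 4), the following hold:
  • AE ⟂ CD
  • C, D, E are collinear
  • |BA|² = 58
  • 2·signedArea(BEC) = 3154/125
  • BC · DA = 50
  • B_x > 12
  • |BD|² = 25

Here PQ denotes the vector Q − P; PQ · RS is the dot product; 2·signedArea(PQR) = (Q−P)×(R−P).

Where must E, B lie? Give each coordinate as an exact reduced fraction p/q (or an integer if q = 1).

B = (13, 0)
E = (788/125, 584/125)

1. E_x = 788/125  [C, D, E are collinear ∩ AE ⟂ CD]
2. E_y = 584/125  [C, D, E are collinear ∩ AE ⟂ CD]
   → E = (788/125, 584/125)
3. B_x = 13  [BC · DA = 50 ∩ 2·signedArea(BEC) = 3154/125]
4. B_y = 0  [BC · DA = 50 ∩ 2·signedArea(BEC) = 3154/125]
   → B = (13, 0)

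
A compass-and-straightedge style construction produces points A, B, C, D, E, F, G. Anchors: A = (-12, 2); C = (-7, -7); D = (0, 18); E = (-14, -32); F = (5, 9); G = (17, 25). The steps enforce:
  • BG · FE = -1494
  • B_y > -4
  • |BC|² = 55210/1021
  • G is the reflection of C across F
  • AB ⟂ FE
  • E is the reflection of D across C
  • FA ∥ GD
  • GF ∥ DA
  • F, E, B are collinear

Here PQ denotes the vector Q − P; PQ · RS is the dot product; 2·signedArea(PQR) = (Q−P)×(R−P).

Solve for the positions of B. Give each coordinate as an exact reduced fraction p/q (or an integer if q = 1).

1. B_x = -690/1021  [F, E, B are collinear ∩ AB ⟂ FE]
2. B_y = -3316/1021  [F, E, B are collinear ∩ AB ⟂ FE]
   → B = (-690/1021, -3316/1021)

B = (-690/1021, -3316/1021)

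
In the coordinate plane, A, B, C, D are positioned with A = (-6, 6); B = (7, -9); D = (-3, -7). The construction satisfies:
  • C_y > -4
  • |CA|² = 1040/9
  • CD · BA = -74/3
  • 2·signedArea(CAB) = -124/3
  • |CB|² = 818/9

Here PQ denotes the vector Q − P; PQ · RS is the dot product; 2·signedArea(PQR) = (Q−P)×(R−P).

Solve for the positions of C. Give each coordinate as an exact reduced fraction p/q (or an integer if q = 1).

1. C_x = -2/3  [CD · BA = -74/3 ∩ 2·signedArea(CAB) = -124/3]
2. C_y = -10/3  [CD · BA = -74/3 ∩ 2·signedArea(CAB) = -124/3]
   → C = (-2/3, -10/3)

C = (-2/3, -10/3)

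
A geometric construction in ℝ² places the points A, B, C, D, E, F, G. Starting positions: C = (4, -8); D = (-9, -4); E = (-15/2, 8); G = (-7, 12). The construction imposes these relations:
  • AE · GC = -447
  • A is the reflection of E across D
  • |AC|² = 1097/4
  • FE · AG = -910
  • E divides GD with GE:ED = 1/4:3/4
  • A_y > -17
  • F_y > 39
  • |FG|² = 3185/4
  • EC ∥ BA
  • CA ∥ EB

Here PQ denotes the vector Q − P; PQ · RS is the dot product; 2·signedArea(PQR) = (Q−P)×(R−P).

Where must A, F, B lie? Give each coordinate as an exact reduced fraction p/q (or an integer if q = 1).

1. A_x = -21/2  [A is the reflection of E across D]
2. A_y = -16  [A is the reflection of E across D]
   → A = (-21/2, -16)
3. F_x = -7/2  [line -7/2·x + -28·y + 4431/4 = 0 ∩ |FG|² = 3185/4]
4. F_y = 40  [line -7/2·x + -28·y + 4431/4 = 0 ∩ |FG|² = 3185/4]
   → F = (-7/2, 40)
5. B_x = -22  [EC ∥ BA ∩ CA ∥ EB]
6. B_y = 0  [EC ∥ BA ∩ CA ∥ EB]
   → B = (-22, 0)

A = (-21/2, -16)
B = (-22, 0)
F = (-7/2, 40)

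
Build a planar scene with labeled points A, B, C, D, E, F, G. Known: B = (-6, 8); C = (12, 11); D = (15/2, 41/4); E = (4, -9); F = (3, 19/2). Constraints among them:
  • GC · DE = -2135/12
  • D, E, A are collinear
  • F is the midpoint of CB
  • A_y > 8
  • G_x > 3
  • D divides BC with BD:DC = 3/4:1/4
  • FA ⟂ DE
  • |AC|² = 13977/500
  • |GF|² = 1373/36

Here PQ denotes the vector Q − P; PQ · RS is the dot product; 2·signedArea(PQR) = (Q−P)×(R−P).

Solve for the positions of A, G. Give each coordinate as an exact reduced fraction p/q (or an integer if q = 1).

A = (903/125, 2183/250)
G = (10/3, 10/3)

1. A_x = 903/125  [D, E, A are collinear ∩ FA ⟂ DE]
2. A_y = 2183/250  [D, E, A are collinear ∩ FA ⟂ DE]
   → A = (903/125, 2183/250)
3. G_x = 10/3  [line 7/2·x + 77/4·y + -455/6 = 0 ∩ |GF|² = 1373/36]
4. G_y = 10/3  [line 7/2·x + 77/4·y + -455/6 = 0 ∩ |GF|² = 1373/36]
   → G = (10/3, 10/3)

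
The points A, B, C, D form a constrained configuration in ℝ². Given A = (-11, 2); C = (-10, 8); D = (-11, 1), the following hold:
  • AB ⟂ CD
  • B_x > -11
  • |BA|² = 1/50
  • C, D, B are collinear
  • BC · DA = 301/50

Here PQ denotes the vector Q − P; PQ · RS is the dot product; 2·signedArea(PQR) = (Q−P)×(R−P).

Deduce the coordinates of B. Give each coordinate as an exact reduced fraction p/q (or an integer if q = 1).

B = (-543/50, 99/50)

1. B_x = -543/50  [C, D, B are collinear ∩ AB ⟂ CD]
2. B_y = 99/50  [C, D, B are collinear ∩ AB ⟂ CD]
   → B = (-543/50, 99/50)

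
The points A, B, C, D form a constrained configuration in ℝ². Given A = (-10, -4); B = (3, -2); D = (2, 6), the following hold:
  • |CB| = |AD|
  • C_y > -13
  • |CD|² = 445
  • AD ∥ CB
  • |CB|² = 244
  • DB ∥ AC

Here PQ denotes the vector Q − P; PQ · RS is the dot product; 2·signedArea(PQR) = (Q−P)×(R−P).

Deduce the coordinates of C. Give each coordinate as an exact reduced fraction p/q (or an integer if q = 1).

C = (-9, -12)

1. C_x = -9  [AD ∥ CB ∩ DB ∥ AC]
2. C_y = -12  [AD ∥ CB ∩ DB ∥ AC]
   → C = (-9, -12)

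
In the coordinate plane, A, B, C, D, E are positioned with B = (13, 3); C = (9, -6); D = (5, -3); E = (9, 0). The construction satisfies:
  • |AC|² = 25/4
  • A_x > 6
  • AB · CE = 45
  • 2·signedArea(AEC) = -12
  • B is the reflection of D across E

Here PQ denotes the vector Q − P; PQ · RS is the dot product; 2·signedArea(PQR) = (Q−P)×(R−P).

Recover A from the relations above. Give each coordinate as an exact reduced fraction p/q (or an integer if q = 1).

A = (7, -9/2)

1. A_x = 7  [2·signedArea(AEC) = -12 ∩ AB · CE = 45]
2. A_y = -9/2  [2·signedArea(AEC) = -12 ∩ AB · CE = 45]
   → A = (7, -9/2)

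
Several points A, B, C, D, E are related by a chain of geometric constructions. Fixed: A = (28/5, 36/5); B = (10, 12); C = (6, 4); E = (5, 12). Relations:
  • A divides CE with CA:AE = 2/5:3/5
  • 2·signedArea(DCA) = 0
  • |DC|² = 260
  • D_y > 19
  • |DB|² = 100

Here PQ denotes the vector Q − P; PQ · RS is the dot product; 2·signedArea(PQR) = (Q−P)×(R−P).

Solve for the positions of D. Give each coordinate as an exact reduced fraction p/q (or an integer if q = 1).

1. D_x = 4  [line -16/5·x + -2/5·y + 104/5 = 0 ∩ |DB|² = 100]
2. D_y = 20  [line -16/5·x + -2/5·y + 104/5 = 0 ∩ |DB|² = 100]
   → D = (4, 20)

D = (4, 20)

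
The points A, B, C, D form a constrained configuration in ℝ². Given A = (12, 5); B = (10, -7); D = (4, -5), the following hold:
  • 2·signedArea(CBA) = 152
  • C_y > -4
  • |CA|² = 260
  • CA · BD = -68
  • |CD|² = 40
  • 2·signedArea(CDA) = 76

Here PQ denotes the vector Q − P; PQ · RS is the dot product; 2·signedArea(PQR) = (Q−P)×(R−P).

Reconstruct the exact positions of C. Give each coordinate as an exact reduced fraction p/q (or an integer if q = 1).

1. C_x = -2  [2·signedArea(CDA) = 76 ∩ 2·signedArea(CBA) = 152]
2. C_y = -3  [2·signedArea(CDA) = 76 ∩ 2·signedArea(CBA) = 152]
   → C = (-2, -3)

C = (-2, -3)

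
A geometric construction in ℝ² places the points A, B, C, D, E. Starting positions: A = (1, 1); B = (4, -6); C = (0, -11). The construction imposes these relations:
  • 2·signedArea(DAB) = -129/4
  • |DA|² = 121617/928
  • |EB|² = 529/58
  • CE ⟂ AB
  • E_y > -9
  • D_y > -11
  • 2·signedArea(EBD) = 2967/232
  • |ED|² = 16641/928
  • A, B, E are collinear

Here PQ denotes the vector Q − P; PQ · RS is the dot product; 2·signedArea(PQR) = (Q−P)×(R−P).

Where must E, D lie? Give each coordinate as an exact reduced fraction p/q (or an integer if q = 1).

1. E_x = 301/58  [A, B, E are collinear ∩ CE ⟂ AB]
2. E_y = -509/58  [A, B, E are collinear ∩ CE ⟂ AB]
   → E = (301/58, -509/58)
3. D_x = 301/232  [line 7·x + 3·y + 89/4 = 0 ∩ |ED|² = 16641/928]
4. D_y = -2423/232  [line 7·x + 3·y + 89/4 = 0 ∩ |ED|² = 16641/928]
   → D = (301/232, -2423/232)

D = (301/232, -2423/232)
E = (301/58, -509/58)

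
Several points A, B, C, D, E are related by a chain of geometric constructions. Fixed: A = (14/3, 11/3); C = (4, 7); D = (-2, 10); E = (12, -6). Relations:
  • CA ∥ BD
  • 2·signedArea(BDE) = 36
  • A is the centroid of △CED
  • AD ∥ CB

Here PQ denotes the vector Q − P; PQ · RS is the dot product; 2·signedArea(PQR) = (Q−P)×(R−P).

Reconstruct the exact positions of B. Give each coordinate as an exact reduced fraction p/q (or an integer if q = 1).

B = (-8/3, 40/3)

1. B_x = -8/3  [CA ∥ BD ∩ AD ∥ CB]
2. B_y = 40/3  [CA ∥ BD ∩ AD ∥ CB]
   → B = (-8/3, 40/3)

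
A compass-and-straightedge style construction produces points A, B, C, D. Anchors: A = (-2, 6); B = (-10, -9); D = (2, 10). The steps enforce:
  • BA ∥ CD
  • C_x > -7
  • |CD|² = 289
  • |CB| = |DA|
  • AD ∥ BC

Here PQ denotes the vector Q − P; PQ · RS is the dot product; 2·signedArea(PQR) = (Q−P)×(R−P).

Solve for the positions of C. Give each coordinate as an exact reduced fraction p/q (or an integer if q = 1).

1. C_x = -6  [BA ∥ CD ∩ AD ∥ BC]
2. C_y = -5  [BA ∥ CD ∩ AD ∥ BC]
   → C = (-6, -5)

C = (-6, -5)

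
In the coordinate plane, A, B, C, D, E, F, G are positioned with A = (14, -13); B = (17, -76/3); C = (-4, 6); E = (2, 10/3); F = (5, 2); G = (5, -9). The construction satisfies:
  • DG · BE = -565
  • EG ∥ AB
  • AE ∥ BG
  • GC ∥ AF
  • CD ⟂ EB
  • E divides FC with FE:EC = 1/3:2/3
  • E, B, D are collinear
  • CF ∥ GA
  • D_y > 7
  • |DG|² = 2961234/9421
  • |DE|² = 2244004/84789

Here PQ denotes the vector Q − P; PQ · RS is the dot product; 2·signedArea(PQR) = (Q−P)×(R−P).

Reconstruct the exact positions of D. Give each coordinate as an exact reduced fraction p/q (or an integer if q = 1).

D = (-3628/9421, 74346/9421)

1. D_x = -3628/9421  [E, B, D are collinear ∩ CD ⟂ EB]
2. D_y = 74346/9421  [E, B, D are collinear ∩ CD ⟂ EB]
   → D = (-3628/9421, 74346/9421)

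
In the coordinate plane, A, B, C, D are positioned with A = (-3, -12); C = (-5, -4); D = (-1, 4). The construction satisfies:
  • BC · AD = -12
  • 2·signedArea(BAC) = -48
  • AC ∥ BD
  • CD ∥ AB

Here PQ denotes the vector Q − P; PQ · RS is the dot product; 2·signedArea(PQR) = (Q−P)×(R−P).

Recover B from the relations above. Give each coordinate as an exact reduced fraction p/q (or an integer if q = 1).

B = (1, -4)

1. B_x = 1  [AC ∥ BD ∩ CD ∥ AB]
2. B_y = -4  [AC ∥ BD ∩ CD ∥ AB]
   → B = (1, -4)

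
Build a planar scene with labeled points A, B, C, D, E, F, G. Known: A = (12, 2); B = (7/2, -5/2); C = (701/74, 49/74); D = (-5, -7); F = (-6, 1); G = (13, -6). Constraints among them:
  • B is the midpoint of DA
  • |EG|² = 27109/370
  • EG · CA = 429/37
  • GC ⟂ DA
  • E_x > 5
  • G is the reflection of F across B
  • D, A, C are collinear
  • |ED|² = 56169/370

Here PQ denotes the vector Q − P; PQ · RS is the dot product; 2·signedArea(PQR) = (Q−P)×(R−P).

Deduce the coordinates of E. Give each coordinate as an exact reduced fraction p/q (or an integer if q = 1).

1. E_x = 2179/370  [line -187/74·x + -99/74·y + 979/74 = 0 ∩ |ED|² = 56169/370]
2. E_y = -457/370  [line -187/74·x + -99/74·y + 979/74 = 0 ∩ |ED|² = 56169/370]
   → E = (2179/370, -457/370)

E = (2179/370, -457/370)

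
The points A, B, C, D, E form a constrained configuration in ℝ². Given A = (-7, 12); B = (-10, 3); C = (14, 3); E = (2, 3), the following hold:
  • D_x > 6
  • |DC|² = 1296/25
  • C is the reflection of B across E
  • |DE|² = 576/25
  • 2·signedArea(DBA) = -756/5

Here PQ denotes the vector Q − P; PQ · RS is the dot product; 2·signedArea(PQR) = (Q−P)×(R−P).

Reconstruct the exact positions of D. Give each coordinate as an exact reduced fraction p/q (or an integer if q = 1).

1. D_x = 34/5  [line -9·x + 3·y + 261/5 = 0 ∩ |DE|² = 576/25]
2. D_y = 3  [line -9·x + 3·y + 261/5 = 0 ∩ |DE|² = 576/25]
   → D = (34/5, 3)

D = (34/5, 3)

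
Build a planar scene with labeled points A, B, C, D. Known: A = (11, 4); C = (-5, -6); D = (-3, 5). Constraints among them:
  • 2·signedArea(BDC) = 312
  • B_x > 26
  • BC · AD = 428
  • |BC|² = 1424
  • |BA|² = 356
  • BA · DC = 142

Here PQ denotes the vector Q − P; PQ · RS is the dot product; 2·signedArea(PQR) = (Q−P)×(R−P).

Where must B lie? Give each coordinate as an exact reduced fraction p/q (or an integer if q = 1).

1. B_x = 27  [BA · DC = 142 ∩ BC · AD = 428]
2. B_y = 14  [BA · DC = 142 ∩ BC · AD = 428]
   → B = (27, 14)

B = (27, 14)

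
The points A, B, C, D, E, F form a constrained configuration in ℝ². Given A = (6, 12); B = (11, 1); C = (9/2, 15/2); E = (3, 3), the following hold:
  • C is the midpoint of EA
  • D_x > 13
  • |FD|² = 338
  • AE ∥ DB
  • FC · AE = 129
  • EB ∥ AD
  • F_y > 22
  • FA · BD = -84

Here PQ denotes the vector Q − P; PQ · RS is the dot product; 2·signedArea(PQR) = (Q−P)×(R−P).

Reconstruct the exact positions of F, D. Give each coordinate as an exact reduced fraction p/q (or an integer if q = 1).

D = (14, 10)
F = (1, 23)

1. D_x = 14  [AE ∥ DB ∩ EB ∥ AD]
2. D_y = 10  [AE ∥ DB ∩ EB ∥ AD]
   → D = (14, 10)
3. F_x = 1  [line -3·x + -9·y + 210 = 0 ∩ |FD|² = 338]
4. F_y = 23  [line -3·x + -9·y + 210 = 0 ∩ |FD|² = 338]
   → F = (1, 23)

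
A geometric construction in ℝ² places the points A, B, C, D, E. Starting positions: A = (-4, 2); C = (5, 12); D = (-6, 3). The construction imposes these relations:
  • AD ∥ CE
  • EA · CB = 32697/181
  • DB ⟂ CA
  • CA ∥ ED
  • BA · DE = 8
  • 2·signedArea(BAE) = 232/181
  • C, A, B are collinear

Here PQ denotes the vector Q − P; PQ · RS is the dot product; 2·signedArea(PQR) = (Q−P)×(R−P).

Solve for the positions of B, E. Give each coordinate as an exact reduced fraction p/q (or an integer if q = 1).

1. B_x = -796/181  [C, A, B are collinear ∩ DB ⟂ CA]
2. B_y = 282/181  [C, A, B are collinear ∩ DB ⟂ CA]
   → B = (-796/181, 282/181)
3. E_x = 3  [CA ∥ ED ∩ AD ∥ CE]
4. E_y = 13  [CA ∥ ED ∩ AD ∥ CE]
   → E = (3, 13)

B = (-796/181, 282/181)
E = (3, 13)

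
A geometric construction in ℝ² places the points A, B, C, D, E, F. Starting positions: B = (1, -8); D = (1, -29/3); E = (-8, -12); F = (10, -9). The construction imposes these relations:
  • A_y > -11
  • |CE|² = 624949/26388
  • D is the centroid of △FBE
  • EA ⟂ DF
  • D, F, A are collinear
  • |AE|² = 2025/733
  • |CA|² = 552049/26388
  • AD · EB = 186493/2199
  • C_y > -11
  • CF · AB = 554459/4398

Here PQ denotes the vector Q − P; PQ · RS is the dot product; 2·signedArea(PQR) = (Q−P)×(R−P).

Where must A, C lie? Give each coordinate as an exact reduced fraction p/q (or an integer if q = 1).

A = (-5954/733, -7581/733)
C = (-5221/1466, -22000/2199)

1. A_x = -5954/733  [D, F, A are collinear ∩ EA ⟂ DF]
2. A_y = -7581/733  [D, F, A are collinear ∩ EA ⟂ DF]
   → A = (-5954/733, -7581/733)
3. C_x = -5221/1466  [line -6687/733·x + -1717/733·y + -245957/4398 = 0 ∩ |CE|² = 624949/26388]
4. C_y = -22000/2199  [line -6687/733·x + -1717/733·y + -245957/4398 = 0 ∩ |CE|² = 624949/26388]
   → C = (-5221/1466, -22000/2199)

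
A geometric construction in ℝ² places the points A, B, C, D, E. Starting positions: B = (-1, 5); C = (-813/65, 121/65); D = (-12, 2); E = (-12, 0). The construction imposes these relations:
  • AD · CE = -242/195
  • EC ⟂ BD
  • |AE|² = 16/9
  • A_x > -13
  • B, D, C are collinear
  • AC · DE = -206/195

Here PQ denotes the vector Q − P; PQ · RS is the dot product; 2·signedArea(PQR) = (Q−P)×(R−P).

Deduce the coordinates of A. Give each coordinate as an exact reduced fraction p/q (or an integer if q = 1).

A = (-12, 4/3)

1. A_x = -12  [AD · CE = -242/195 ∩ AC · DE = -206/195]
2. A_y = 4/3  [AD · CE = -242/195 ∩ AC · DE = -206/195]
   → A = (-12, 4/3)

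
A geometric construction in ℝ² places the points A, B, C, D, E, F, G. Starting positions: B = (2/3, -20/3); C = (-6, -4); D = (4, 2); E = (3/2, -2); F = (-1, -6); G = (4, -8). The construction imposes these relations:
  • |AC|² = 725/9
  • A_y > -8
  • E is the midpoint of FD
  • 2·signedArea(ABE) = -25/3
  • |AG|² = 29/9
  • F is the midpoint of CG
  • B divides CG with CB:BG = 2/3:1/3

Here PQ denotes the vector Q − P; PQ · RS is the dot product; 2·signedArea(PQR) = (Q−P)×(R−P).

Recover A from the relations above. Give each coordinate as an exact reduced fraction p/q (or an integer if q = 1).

A = (7/3, -22/3)

1. A_x = 7/3  [line -14/3·x + 5/6·y + 17 = 0 ∩ |AG|² = 29/9]
2. A_y = -22/3  [line -14/3·x + 5/6·y + 17 = 0 ∩ |AG|² = 29/9]
   → A = (7/3, -22/3)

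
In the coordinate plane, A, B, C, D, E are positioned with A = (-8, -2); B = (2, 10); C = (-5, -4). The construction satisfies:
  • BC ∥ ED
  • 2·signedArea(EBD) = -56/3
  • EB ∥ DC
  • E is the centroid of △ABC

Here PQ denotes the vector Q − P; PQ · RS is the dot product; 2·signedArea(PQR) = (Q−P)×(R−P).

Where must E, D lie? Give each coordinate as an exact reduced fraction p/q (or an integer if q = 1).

1. E_x = -11/3  [E is the centroid of △ABC]
2. E_y = 4/3  [E is the centroid of △ABC]
   → E = (-11/3, 4/3)
3. D_x = -32/3  [EB ∥ DC ∩ BC ∥ ED]
4. D_y = -38/3  [EB ∥ DC ∩ BC ∥ ED]
   → D = (-32/3, -38/3)

D = (-32/3, -38/3)
E = (-11/3, 4/3)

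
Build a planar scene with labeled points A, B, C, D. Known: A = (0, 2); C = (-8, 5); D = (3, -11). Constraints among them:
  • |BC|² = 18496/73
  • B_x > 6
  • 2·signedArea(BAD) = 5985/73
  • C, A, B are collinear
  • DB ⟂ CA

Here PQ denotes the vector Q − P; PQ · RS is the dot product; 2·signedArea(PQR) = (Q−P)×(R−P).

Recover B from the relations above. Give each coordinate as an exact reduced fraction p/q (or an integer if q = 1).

1. B_x = 504/73  [C, A, B are collinear ∩ DB ⟂ CA]
2. B_y = -43/73  [C, A, B are collinear ∩ DB ⟂ CA]
   → B = (504/73, -43/73)

B = (504/73, -43/73)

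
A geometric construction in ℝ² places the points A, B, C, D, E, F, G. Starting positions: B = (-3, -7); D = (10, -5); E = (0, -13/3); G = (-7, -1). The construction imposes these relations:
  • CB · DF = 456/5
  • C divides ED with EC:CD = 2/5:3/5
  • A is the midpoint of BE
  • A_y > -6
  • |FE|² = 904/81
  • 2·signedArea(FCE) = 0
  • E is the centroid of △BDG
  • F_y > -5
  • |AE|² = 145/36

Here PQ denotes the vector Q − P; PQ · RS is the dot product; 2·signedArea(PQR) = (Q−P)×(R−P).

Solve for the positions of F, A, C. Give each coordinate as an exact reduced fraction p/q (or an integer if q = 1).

1. A_x = -3/2  [A is the midpoint of BE]
2. A_y = -17/3  [A is the midpoint of BE]
   → A = (-3/2, -17/3)
3. C_x = 4  [C divides ED with EC:CD = 2/5:3/5]
4. C_y = -23/5  [C divides ED with EC:CD = 2/5:3/5]
   → C = (4, -23/5)
5. F_x = -10/3  [2·signedArea(FCE) = 0 ∩ CB · DF = 456/5]
6. F_y = -37/9  [2·signedArea(FCE) = 0 ∩ CB · DF = 456/5]
   → F = (-10/3, -37/9)

A = (-3/2, -17/3)
C = (4, -23/5)
F = (-10/3, -37/9)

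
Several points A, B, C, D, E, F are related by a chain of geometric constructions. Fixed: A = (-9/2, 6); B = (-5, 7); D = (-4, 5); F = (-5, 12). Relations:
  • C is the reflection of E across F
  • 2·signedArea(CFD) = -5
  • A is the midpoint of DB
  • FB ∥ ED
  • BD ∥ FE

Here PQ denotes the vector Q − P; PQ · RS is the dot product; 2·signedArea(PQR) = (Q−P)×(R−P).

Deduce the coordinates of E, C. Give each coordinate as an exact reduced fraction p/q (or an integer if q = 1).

1. E_x = -4  [FB ∥ ED ∩ BD ∥ FE]
2. E_y = 10  [FB ∥ ED ∩ BD ∥ FE]
   → E = (-4, 10)
3. C_x = -6  [C is the reflection of E across F]
4. C_y = 14  [C is the reflection of E across F]
   → C = (-6, 14)

C = (-6, 14)
E = (-4, 10)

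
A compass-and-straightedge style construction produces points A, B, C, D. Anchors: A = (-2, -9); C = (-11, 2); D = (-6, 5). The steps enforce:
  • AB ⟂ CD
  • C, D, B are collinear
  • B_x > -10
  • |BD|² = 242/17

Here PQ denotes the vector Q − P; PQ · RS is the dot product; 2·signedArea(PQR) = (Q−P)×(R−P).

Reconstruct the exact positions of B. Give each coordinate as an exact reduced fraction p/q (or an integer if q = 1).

B = (-157/17, 52/17)

1. B_x = -157/17  [C, D, B are collinear ∩ AB ⟂ CD]
2. B_y = 52/17  [C, D, B are collinear ∩ AB ⟂ CD]
   → B = (-157/17, 52/17)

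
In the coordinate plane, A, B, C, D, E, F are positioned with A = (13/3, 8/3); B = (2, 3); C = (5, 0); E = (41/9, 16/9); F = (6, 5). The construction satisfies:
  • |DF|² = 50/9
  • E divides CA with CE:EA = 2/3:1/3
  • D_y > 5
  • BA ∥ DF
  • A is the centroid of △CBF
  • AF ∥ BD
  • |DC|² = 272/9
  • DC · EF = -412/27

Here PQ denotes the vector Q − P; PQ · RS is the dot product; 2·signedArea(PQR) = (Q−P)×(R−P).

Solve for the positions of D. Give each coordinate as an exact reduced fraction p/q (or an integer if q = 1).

1. D_x = 11/3  [BA ∥ DF ∩ AF ∥ BD]
2. D_y = 16/3  [BA ∥ DF ∩ AF ∥ BD]
   → D = (11/3, 16/3)

D = (11/3, 16/3)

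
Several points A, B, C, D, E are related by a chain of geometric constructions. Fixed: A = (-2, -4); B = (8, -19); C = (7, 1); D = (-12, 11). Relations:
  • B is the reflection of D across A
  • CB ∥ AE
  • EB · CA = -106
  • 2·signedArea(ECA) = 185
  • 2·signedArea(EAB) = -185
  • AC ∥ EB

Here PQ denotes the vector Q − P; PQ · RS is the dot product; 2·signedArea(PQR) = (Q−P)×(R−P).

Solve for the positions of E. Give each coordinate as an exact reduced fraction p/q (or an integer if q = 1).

E = (-1, -24)

1. E_x = -1  [AC ∥ EB ∩ CB ∥ AE]
2. E_y = -24  [AC ∥ EB ∩ CB ∥ AE]
   → E = (-1, -24)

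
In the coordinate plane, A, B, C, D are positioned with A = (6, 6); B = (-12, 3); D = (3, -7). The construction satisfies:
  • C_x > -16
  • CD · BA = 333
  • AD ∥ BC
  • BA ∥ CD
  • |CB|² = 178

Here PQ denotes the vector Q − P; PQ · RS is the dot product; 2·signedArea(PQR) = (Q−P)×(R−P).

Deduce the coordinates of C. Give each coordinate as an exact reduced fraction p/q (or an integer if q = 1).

C = (-15, -10)

1. C_x = -15  [BA ∥ CD ∩ AD ∥ BC]
2. C_y = -10  [BA ∥ CD ∩ AD ∥ BC]
   → C = (-15, -10)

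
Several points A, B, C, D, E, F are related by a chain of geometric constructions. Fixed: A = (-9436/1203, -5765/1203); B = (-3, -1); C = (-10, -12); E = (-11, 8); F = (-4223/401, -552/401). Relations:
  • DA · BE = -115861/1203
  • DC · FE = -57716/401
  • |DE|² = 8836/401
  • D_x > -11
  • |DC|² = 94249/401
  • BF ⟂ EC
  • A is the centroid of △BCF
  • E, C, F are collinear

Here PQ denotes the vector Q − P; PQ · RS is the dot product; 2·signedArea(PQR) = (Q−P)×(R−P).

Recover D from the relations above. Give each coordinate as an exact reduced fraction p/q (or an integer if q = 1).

D = (-4317/401, 1328/401)

1. D_x = -4317/401  [DC · FE = -57716/401 ∩ DA · BE = -115861/1203]
2. D_y = 1328/401  [DC · FE = -57716/401 ∩ DA · BE = -115861/1203]
   → D = (-4317/401, 1328/401)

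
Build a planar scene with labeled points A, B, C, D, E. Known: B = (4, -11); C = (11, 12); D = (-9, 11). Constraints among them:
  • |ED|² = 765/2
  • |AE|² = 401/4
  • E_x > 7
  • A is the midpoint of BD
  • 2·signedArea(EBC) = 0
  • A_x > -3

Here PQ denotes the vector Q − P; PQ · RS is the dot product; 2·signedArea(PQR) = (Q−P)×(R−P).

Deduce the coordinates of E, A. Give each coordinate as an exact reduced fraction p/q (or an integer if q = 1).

A = (-5/2, 0)
E = (15/2, 1/2)

1. A_x = -5/2  [A is the midpoint of BD]
2. A_y = 0  [A is the midpoint of BD]
   → A = (-5/2, 0)
3. E_x = 15/2  [line -23·x + 7·y + 169 = 0 ∩ |AE|² = 401/4]
4. E_y = 1/2  [line -23·x + 7·y + 169 = 0 ∩ |AE|² = 401/4]
   → E = (15/2, 1/2)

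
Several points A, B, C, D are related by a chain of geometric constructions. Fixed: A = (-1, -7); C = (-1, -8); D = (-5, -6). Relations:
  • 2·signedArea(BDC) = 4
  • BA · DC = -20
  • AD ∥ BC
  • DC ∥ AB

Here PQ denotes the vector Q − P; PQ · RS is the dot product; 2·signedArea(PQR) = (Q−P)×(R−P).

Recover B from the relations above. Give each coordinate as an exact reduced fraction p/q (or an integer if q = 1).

1. B_x = 3  [AD ∥ BC ∩ DC ∥ AB]
2. B_y = -9  [AD ∥ BC ∩ DC ∥ AB]
   → B = (3, -9)

B = (3, -9)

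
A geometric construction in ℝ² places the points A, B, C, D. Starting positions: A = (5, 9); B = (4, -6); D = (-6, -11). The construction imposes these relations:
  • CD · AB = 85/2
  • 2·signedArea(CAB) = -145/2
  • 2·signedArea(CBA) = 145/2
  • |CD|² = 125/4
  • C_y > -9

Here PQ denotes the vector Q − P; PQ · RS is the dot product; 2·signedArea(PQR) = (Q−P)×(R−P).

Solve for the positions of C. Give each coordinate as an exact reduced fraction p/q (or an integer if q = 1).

1. C_x = -1  [CD · AB = 85/2 ∩ 2·signedArea(CAB) = -145/2]
2. C_y = -17/2  [CD · AB = 85/2 ∩ 2·signedArea(CAB) = -145/2]
   → C = (-1, -17/2)

C = (-1, -17/2)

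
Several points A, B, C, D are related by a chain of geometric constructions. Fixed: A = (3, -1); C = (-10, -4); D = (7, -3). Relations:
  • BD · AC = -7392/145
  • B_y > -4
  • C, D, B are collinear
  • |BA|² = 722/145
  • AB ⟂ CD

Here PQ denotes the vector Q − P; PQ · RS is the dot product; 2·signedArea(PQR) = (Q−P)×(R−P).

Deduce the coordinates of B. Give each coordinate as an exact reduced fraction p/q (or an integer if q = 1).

1. B_x = 454/145  [C, D, B are collinear ∩ AB ⟂ CD]
2. B_y = -468/145  [C, D, B are collinear ∩ AB ⟂ CD]
   → B = (454/145, -468/145)

B = (454/145, -468/145)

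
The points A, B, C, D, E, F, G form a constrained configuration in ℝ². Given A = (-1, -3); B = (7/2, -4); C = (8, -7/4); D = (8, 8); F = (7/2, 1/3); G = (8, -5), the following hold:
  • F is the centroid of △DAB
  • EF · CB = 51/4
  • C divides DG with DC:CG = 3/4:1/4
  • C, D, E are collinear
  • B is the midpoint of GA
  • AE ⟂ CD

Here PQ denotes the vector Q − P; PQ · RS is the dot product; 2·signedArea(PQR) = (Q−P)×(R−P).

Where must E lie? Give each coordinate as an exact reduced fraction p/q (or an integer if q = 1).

1. E_x = 8  [C, D, E are collinear ∩ AE ⟂ CD]
2. E_y = -3  [C, D, E are collinear ∩ AE ⟂ CD]
   → E = (8, -3)

E = (8, -3)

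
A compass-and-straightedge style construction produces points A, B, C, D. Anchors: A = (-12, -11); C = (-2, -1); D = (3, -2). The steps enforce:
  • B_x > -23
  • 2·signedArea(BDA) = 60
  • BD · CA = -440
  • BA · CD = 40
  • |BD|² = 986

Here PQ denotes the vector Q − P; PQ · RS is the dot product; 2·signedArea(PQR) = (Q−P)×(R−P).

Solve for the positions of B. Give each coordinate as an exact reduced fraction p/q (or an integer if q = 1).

B = (-22, -21)

1. B_x = -22  [BA · CD = 40 ∩ BD · CA = -440]
2. B_y = -21  [BA · CD = 40 ∩ BD · CA = -440]
   → B = (-22, -21)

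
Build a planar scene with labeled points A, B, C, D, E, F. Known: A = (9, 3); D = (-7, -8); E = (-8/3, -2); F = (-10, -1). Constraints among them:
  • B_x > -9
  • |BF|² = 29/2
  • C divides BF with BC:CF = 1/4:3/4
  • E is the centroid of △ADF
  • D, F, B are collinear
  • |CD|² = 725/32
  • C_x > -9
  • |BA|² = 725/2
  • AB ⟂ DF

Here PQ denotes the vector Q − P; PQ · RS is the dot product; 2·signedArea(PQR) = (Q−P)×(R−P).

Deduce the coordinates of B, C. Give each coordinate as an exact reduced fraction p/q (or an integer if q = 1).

1. B_x = -17/2  [D, F, B are collinear ∩ AB ⟂ DF]
2. B_y = -9/2  [D, F, B are collinear ∩ AB ⟂ DF]
   → B = (-17/2, -9/2)
3. C_x = -71/8  [C divides BF with BC:CF = 1/4:3/4]
4. C_y = -29/8  [C divides BF with BC:CF = 1/4:3/4]
   → C = (-71/8, -29/8)

B = (-17/2, -9/2)
C = (-71/8, -29/8)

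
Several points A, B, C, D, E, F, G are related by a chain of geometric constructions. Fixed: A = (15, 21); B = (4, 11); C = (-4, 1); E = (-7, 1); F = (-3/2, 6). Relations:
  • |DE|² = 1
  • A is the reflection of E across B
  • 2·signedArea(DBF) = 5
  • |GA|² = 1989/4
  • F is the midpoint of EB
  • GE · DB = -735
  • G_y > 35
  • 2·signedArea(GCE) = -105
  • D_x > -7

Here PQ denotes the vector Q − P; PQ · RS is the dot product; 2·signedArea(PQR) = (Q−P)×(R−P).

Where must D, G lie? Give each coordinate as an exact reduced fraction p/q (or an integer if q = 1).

1. D_x = -6  [line 5·x + -11/2·y + 71/2 = 0 ∩ |DE|² = 1]
2. D_y = 1  [line 5·x + -11/2·y + 71/2 = 0 ∩ |DE|² = 1]
   → D = (-6, 1)
3. G_x = 63/2  [2·signedArea(GCE) = -105 ∩ GE · DB = -735]
4. G_y = 36  [2·signedArea(GCE) = -105 ∩ GE · DB = -735]
   → G = (63/2, 36)

D = (-6, 1)
G = (63/2, 36)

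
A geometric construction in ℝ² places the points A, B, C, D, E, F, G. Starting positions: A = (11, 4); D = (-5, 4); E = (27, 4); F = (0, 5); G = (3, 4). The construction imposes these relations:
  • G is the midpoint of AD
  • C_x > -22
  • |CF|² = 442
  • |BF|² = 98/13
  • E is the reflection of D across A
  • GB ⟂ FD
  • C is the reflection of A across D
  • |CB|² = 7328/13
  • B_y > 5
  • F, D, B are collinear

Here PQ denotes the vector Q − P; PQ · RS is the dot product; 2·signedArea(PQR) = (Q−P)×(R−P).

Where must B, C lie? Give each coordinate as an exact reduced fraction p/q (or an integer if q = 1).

1. B_x = 35/13  [F, D, B are collinear ∩ GB ⟂ FD]
2. B_y = 72/13  [F, D, B are collinear ∩ GB ⟂ FD]
   → B = (35/13, 72/13)
3. C_x = -21  [C is the reflection of A across D]
4. C_y = 4  [C is the reflection of A across D]
   → C = (-21, 4)

B = (35/13, 72/13)
C = (-21, 4)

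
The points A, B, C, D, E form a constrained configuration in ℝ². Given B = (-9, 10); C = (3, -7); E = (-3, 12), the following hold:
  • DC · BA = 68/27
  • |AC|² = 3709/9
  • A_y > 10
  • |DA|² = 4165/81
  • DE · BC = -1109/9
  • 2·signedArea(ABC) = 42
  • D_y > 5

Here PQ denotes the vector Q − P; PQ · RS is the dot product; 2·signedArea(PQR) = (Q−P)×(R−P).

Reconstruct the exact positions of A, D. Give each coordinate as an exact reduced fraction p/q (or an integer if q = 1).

A = (-7, 32/3)
D = (-7/3, 47/9)

1. A_x = -7  [line 17·x + 12·y + -9 = 0 ∩ |AC|² = 3709/9]
2. A_y = 32/3  [line 17·x + 12·y + -9 = 0 ∩ |AC|² = 3709/9]
   → A = (-7, 32/3)
3. D_x = -7/3  [DC · BA = 68/27 ∩ DE · BC = -1109/9]
4. D_y = 47/9  [DC · BA = 68/27 ∩ DE · BC = -1109/9]
   → D = (-7/3, 47/9)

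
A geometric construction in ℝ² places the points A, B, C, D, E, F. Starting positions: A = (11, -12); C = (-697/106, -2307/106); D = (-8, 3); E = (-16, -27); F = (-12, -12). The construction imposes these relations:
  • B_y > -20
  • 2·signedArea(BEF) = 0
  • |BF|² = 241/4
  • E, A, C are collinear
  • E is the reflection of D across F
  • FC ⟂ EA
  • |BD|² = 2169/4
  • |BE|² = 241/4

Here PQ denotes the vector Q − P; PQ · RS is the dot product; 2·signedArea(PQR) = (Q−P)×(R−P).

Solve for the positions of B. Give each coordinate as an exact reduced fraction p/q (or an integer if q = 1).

B = (-14, -39/2)

1. B_x = -14  [line -15·x + 4·y + -132 = 0 ∩ |BE|² = 241/4]
2. B_y = -39/2  [line -15·x + 4·y + -132 = 0 ∩ |BE|² = 241/4]
   → B = (-14, -39/2)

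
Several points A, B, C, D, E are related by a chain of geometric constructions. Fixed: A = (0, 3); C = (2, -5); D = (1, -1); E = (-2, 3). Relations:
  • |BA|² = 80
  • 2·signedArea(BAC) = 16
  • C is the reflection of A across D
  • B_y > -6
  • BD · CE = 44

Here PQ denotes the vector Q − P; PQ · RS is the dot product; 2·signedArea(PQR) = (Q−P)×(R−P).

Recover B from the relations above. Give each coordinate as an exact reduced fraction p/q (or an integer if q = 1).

B = (4, -5)

1. B_x = 4  [2·signedArea(BAC) = 16 ∩ BD · CE = 44]
2. B_y = -5  [2·signedArea(BAC) = 16 ∩ BD · CE = 44]
   → B = (4, -5)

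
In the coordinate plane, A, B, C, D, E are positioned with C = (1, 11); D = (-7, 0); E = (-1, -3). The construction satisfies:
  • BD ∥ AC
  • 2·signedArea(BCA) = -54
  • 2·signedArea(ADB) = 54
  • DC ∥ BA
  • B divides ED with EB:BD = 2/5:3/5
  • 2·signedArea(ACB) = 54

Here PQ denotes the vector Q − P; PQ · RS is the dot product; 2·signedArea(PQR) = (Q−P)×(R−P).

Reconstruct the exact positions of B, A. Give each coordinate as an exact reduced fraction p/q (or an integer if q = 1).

1. B_x = -17/5  [B divides ED with EB:BD = 2/5:3/5]
2. B_y = -9/5  [B divides ED with EB:BD = 2/5:3/5]
   → B = (-17/5, -9/5)
3. A_x = 23/5  [BD ∥ AC ∩ DC ∥ BA]
4. A_y = 46/5  [BD ∥ AC ∩ DC ∥ BA]
   → A = (23/5, 46/5)

A = (23/5, 46/5)
B = (-17/5, -9/5)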